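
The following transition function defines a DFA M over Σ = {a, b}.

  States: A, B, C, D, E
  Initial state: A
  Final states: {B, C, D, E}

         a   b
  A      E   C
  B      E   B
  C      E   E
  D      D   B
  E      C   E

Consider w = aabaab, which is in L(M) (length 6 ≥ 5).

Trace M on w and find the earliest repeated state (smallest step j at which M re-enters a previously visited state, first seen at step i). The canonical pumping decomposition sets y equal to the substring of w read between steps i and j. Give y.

ab

Run of M on w = a a b a a b:
  step 0: A  (start)
  step 1: E  (read a: A→E)
  step 2: C  (read a: E→C)
  step 3: E  (read b: C→E)   ← first repeat (E seen earlier)
  step 4: C  (read a: E→C)
  step 5: E  (read a: C→E)
  step 6: E  (read b: E→E)

So i = 1, j = 3, giving x = w[0:1] = a, y = w[1:3] = ab, z = w[3:6] = aab.
Check: |xy| = 3 ≤ 5 and |y| = 2 ≥ 1. Reading y takes M from E back to E, so every xyⁱz is accepted.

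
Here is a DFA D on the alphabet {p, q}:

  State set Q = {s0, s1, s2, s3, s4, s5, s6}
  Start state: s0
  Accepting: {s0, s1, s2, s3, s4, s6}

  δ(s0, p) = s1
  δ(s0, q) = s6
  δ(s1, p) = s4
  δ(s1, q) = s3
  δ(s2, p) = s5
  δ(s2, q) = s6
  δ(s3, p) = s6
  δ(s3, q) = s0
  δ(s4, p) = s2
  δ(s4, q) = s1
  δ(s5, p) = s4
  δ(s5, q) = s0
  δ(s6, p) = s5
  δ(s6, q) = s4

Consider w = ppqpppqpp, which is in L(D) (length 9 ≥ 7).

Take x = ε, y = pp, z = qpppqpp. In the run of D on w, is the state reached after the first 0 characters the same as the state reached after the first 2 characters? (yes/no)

Run of D on the first 2 characters of w = p p:
  step 0: s0  (start)
  step 1: s1  (read p: s0→s1)
  step 2: s4  (read p: s1→s4)

After x (step 0): s0. After xy (step 2): s4.
They differ (s0 ≠ s4), so y is not a cycle from the state after x; this split is not the one the pumping-lemma construction produces, and pumping y need not keep the string in L(D).

no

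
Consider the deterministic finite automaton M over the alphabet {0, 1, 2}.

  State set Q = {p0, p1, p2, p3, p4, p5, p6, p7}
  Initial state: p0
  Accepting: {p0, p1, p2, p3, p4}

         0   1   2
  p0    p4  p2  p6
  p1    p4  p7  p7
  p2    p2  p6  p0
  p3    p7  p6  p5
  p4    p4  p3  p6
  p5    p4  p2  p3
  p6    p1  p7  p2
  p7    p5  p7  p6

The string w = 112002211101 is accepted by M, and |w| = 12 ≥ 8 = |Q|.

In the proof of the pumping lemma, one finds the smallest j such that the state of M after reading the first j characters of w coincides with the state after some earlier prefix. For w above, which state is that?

State sequence: p0 -1-> p2 -1-> p6 -2-> p2 -0-> p2 -0-> p2 -2-> p0 -2-> p6 -1-> p7 -1-> p7 -1-> p7 -0-> p5 -1-> p2
First repeat at step 3: p2 was already visited.

The earliest repeat is at step j = 3: M is in p2, which it already visited at step i = 1.
With |Q| = 8, pigeonhole forces a state repeat no later than step 8; the substring read between the first and second visits to that state can be pumped.

p2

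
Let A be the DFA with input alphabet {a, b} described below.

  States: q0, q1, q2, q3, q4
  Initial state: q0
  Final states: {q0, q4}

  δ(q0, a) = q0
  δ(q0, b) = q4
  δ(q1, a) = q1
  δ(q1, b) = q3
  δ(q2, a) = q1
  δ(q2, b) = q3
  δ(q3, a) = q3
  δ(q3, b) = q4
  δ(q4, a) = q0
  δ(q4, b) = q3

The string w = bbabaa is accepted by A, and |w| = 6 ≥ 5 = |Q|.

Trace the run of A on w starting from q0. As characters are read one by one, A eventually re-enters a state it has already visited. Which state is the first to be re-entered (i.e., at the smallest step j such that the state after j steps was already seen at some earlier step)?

q3

State sequence: q0 -b-> q4 -b-> q3 -a-> q3 -b-> q4 -a-> q0 -a-> q0
First repeat at step 3: q3 was already visited.

The earliest repeat is at step j = 3: A is in q3, which it already visited at step i = 2.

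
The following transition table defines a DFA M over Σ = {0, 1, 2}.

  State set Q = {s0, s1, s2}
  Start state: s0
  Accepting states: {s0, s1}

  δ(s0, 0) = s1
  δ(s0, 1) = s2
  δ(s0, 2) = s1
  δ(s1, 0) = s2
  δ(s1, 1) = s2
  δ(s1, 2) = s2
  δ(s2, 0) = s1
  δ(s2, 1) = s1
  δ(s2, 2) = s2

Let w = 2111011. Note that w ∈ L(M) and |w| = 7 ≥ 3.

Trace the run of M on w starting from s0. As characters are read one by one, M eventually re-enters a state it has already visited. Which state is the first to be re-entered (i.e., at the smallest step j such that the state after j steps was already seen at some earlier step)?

State sequence: s0 -2-> s1 -1-> s2 -1-> s1 -1-> s2 -0-> s1 -1-> s2 -1-> s1
First repeat at step 3: s1 was already visited.

The earliest repeat is at step j = 3: M is in s1, which it already visited at step i = 1.

s1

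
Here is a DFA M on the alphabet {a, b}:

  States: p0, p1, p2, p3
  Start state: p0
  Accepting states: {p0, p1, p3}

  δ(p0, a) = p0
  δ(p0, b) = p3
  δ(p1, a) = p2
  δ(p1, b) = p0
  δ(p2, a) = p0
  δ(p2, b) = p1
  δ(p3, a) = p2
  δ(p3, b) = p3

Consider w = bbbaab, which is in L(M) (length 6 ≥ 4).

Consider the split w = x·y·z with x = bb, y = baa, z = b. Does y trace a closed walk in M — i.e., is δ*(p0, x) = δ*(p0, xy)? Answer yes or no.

Run of M on the first 5 characters of w = b b b a a:
  step 0: p0  (start)
  step 1: p3  (read b: p0→p3)
  step 2: p3  (read b: p3→p3)
  step 3: p3  (read b: p3→p3)
  step 4: p2  (read a: p3→p2)
  step 5: p0  (read a: p2→p0)

After x (step 2): p3. After xy (step 5): p0.
They differ (p3 ≠ p0), so y is not a cycle from the state after x; this split is not the one the pumping-lemma construction produces, and pumping y need not keep the string in L(M).

no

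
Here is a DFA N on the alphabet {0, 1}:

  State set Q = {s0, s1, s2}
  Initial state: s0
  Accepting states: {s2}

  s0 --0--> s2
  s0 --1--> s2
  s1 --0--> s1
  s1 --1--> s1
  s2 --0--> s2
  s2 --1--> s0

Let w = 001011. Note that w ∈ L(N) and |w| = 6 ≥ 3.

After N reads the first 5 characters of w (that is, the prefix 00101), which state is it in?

Run of N on the first 5 characters of w = 0 0 1 0 1:
  step 0: s0  (start)
  step 1: s2  (read 0: s0→s2)
  step 2: s2  (read 0: s2→s2)
  step 3: s0  (read 1: s2→s0)
  step 4: s2  (read 0: s0→s2)
  step 5: s0  (read 1: s2→s0)

After reading 5 characters, N is in state s0.

s0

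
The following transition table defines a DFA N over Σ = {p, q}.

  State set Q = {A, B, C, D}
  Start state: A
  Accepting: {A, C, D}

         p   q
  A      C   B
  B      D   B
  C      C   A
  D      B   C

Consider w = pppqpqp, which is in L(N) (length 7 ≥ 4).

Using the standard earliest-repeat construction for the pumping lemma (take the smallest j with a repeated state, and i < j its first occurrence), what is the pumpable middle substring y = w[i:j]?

p

State sequence: A -p-> C -p-> C -p-> C -q-> A -p-> C -q-> A -p-> C
First repeat at step 2: C was already visited.

So i = 1, j = 2, giving x = w[0:1] = p, y = w[1:2] = p, z = w[2:7] = pqpqp.
Check: |xy| = 2 ≤ 4 and |y| = 1 ≥ 1. Reading y takes N from C back to C, so every xyⁱz is accepted.
With |Q| = 4, pigeonhole forces a state repeat no later than step 4; the substring read between the first and second visits to that state can be pumped.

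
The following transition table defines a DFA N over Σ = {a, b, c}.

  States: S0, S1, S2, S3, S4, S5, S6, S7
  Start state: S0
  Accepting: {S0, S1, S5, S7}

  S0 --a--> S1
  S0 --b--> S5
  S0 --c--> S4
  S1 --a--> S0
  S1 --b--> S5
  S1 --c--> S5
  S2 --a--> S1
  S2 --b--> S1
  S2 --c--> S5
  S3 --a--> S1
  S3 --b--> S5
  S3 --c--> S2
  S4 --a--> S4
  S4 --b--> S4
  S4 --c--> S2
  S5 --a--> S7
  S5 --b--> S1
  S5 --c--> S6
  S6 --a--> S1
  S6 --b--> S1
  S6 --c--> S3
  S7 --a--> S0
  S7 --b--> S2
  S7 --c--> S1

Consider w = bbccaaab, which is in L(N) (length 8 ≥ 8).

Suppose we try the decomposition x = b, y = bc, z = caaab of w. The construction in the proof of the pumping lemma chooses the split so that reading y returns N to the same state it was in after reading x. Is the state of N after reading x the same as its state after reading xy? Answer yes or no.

yes

Run of N on the first 3 characters of w = b b c:
  step 0: S0  (start)
  step 1: S5  (read b: S0→S5)
  step 2: S1  (read b: S5→S1)
  step 3: S5  (read c: S1→S5)

After x (step 1): S5. After xy (step 3): S5.
They match, so y = bc drives N around a cycle from S5 back to itself; pumping y any number of times keeps N in S5 before reading z, and xyⁱz ∈ L(N) for every i ≥ 0.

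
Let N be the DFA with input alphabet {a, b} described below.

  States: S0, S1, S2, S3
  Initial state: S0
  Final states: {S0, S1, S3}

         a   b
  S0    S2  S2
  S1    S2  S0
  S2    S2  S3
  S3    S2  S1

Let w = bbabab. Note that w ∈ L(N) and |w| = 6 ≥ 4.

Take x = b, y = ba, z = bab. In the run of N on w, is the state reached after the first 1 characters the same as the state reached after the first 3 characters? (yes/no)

State sequence: S0 -b-> S2 -b-> S3 -a-> S2

After x (step 1): S2. After xy (step 3): S2.
They match, so y = ba drives N around a cycle from S2 back to itself; pumping y any number of times keeps N in S2 before reading z, and xyⁱz ∈ L(N) for every i ≥ 0.

yes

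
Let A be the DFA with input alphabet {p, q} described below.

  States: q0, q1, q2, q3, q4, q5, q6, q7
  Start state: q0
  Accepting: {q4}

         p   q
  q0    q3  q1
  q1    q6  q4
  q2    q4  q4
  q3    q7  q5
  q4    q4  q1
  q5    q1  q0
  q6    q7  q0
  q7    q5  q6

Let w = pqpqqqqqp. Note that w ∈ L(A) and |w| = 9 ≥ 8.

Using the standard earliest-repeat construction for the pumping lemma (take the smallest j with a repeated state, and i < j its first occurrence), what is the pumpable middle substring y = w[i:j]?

qq

State sequence: q0 -p-> q3 -q-> q5 -p-> q1 -q-> q4 -q-> q1 -q-> q4 -q-> q1 -q-> q4 -p-> q4
First repeat at step 5: q1 was already visited.

So i = 3, j = 5, giving x = w[0:3] = pqp, y = w[3:5] = qq, z = w[5:9] = qqqp.
Check: |xy| = 5 ≤ 8 and |y| = 2 ≥ 1. Reading y takes A from q1 back to q1, so every xyⁱz is accepted.
With |Q| = 8, pigeonhole forces a state repeat no later than step 8; the substring read between the first and second visits to that state can be pumped.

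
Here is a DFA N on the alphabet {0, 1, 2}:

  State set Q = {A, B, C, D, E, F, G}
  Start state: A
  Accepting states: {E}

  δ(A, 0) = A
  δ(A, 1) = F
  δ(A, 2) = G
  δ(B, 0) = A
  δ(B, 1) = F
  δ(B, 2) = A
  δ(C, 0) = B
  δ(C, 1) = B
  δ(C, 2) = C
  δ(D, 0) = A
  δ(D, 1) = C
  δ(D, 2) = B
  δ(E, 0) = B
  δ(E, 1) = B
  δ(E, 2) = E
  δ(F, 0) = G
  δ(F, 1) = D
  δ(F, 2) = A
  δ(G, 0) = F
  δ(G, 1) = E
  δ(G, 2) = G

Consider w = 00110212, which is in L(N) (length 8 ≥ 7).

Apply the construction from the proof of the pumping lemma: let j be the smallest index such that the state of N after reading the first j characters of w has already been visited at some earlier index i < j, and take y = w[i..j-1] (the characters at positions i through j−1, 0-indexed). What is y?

0

State sequence: A -0-> A -0-> A -1-> F -1-> D -0-> A -2-> G -1-> E -2-> E
First repeat at step 1: A was already visited.

So i = 0, j = 1, giving x = w[0:0] = ε, y = w[0:1] = 0, z = w[1:8] = 0110212.
Check: |xy| = 1 ≤ 7 and |y| = 1 ≥ 1. Reading y takes N from A back to A, so every xyⁱz is accepted.
With |Q| = 7, pigeonhole forces a state repeat no later than step 7; the substring read between the first and second visits to that state can be pumped.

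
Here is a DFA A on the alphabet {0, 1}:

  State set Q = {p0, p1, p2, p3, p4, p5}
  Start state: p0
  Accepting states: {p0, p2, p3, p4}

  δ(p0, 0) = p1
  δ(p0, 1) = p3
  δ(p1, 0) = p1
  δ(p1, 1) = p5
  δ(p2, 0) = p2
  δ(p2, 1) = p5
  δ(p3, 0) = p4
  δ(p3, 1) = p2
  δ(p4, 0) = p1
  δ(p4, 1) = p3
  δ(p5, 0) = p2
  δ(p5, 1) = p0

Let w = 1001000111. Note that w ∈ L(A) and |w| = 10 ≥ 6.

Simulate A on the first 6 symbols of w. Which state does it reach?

p2

State sequence: p0 -1-> p3 -0-> p4 -0-> p1 -1-> p5 -0-> p2 -0-> p2

After reading 6 characters, A is in state p2.
(This kind of state-tracing is the core of the pumping-lemma construction: with 6 states, pigeonhole forces a repeat within the first 6 steps.)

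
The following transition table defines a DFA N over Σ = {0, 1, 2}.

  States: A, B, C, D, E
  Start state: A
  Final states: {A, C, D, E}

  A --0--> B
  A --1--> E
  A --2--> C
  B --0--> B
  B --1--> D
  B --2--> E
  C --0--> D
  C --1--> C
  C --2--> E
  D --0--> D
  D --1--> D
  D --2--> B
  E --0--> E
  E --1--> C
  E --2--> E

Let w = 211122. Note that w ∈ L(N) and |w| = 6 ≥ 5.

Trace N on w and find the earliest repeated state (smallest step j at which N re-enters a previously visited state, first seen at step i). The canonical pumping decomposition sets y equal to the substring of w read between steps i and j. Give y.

1

State sequence: A -2-> C -1-> C -1-> C -1-> C -2-> E -2-> E
First repeat at step 2: C was already visited.

So i = 1, j = 2, giving x = w[0:1] = 2, y = w[1:2] = 1, z = w[2:6] = 1122.
Check: |xy| = 2 ≤ 5 and |y| = 1 ≥ 1. Reading y takes N from C back to C, so every xyⁱz is accepted.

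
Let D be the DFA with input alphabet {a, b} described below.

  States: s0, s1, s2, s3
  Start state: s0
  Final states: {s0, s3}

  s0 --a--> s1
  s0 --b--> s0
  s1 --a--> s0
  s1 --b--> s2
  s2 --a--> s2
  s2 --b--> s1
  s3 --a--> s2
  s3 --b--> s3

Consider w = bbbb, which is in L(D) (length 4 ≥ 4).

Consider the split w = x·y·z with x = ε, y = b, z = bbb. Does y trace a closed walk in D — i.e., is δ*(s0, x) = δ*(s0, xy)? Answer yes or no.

yes

State sequence: s0 -b-> s0

After x (step 0): s0. After xy (step 1): s0.
They match, so y = b drives D around a cycle from s0 back to itself; pumping y any number of times keeps D in s0 before reading z, and xyⁱz ∈ L(D) for every i ≥ 0.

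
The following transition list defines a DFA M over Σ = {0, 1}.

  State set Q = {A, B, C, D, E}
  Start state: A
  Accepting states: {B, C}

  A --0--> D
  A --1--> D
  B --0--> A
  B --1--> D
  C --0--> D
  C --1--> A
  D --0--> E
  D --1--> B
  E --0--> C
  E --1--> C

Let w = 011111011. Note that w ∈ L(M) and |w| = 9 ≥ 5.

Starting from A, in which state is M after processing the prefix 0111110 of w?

A

Run of M on the first 7 characters of w = 0 1 1 1 1 1 0:
  step 0: A  (start)
  step 1: D  (read 0: A→D)
  step 2: B  (read 1: D→B)
  step 3: D  (read 1: B→D)
  step 4: B  (read 1: D→B)
  step 5: D  (read 1: B→D)
  step 6: B  (read 1: D→B)
  step 7: A  (read 0: B→A)

After reading 7 characters, M is in state A.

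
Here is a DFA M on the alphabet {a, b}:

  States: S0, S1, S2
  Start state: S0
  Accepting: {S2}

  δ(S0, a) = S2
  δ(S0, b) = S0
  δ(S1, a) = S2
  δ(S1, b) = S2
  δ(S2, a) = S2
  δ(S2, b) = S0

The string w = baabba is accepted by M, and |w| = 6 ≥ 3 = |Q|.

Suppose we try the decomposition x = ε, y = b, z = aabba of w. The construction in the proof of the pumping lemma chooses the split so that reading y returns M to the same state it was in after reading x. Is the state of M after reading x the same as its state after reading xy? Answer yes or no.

yes

State sequence: S0 -b-> S0

After x (step 0): S0. After xy (step 1): S0.
They match, so y = b drives M around a cycle from S0 back to itself; pumping y any number of times keeps M in S0 before reading z, and xyⁱz ∈ L(M) for every i ≥ 0.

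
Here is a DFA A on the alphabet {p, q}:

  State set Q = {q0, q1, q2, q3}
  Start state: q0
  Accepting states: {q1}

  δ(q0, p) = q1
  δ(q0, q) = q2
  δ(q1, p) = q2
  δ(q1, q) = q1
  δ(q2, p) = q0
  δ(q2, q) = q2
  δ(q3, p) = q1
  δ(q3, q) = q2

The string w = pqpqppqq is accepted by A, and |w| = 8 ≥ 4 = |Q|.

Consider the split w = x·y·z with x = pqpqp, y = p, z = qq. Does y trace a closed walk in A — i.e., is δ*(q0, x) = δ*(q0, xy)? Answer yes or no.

no

Run of A on the first 6 characters of w = p q p q p p:
  step 0: q0  (start)
  step 1: q1  (read p: q0→q1)
  step 2: q1  (read q: q1→q1)
  step 3: q2  (read p: q1→q2)
  step 4: q2  (read q: q2→q2)
  step 5: q0  (read p: q2→q0)
  step 6: q1  (read p: q0→q1)

After x (step 5): q0. After xy (step 6): q1.
They differ (q0 ≠ q1), so y is not a cycle from the state after x; this split is not the one the pumping-lemma construction produces, and pumping y need not keep the string in L(A).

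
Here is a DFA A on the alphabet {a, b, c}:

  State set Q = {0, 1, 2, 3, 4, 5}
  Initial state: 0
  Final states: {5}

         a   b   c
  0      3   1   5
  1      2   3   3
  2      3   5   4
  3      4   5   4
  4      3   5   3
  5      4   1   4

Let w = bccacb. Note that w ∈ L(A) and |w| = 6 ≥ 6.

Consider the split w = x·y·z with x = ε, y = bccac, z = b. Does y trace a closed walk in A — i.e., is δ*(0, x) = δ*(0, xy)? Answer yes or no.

no

Run of A on the first 5 characters of w = b c c a c:
  step 0: 0  (start)
  step 1: 1  (read b: 0→1)
  step 2: 3  (read c: 1→3)
  step 3: 4  (read c: 3→4)
  step 4: 3  (read a: 4→3)
  step 5: 4  (read c: 3→4)

After x (step 0): 0. After xy (step 5): 4.
They differ (0 ≠ 4), so y is not a cycle from the state after x; this split is not the one the pumping-lemma construction produces, and pumping y need not keep the string in L(A).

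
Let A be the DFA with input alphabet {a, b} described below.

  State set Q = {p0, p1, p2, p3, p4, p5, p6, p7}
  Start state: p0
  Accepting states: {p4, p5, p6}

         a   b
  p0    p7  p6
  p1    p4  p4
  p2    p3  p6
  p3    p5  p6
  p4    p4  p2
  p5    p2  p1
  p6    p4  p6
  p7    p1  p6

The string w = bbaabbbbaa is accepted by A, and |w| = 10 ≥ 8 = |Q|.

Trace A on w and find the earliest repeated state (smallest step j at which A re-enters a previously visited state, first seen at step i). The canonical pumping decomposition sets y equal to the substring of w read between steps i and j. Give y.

b

State sequence: p0 -b-> p6 -b-> p6 -a-> p4 -a-> p4 -b-> p2 -b-> p6 -b-> p6 -b-> p6 -a-> p4 -a-> p4
First repeat at step 2: p6 was already visited.

So i = 1, j = 2, giving x = w[0:1] = b, y = w[1:2] = b, z = w[2:10] = aabbbbaa.
Check: |xy| = 2 ≤ 8 and |y| = 1 ≥ 1. Reading y takes A from p6 back to p6, so every xyⁱz is accepted.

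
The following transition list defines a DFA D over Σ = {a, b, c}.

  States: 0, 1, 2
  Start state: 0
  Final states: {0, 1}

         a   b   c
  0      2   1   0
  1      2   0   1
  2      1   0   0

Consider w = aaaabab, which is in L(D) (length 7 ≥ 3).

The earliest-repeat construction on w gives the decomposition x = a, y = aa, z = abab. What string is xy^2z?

xy^2z = a·aa·aa·abab = aaaaaabab.
Reading y = aa takes D from 2 back to 2, so after x·y·y the machine is still in 2, and z then leads to the accepting state 0. Hence aaaaaabab ∈ L(D).

aaaaaabab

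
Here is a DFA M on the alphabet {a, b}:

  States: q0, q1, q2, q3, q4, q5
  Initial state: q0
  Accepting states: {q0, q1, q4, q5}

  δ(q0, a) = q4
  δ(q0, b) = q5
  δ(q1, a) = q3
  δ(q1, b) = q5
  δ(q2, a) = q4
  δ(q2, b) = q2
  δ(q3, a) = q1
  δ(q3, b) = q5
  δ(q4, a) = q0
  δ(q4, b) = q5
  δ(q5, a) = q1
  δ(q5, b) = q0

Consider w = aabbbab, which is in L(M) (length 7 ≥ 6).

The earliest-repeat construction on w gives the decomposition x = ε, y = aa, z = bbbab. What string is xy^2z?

aaaabbbab

xy^2z = ε·aa·aa·bbbab = aaaabbbab.
Reading y = aa takes M from q0 back to q0, so after x·y·y the machine is still in q0, and z then leads to the accepting state q5. Hence aaaabbbab ∈ L(M).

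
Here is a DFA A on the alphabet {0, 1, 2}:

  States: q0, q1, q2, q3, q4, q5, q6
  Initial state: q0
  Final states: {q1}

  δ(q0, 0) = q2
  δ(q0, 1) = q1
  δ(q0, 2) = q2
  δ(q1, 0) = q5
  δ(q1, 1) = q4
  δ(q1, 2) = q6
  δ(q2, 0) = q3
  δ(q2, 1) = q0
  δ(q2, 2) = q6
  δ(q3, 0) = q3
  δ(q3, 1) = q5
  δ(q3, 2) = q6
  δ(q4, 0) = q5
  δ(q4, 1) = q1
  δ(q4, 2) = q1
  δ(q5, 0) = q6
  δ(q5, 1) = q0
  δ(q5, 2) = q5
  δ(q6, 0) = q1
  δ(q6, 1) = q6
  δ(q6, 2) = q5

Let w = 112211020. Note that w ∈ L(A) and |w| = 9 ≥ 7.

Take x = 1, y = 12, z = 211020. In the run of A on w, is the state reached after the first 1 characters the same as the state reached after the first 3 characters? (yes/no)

State sequence: q0 -1-> q1 -1-> q4 -2-> q1

After x (step 1): q1. After xy (step 3): q1.
They match, so y = 12 drives A around a cycle from q1 back to itself; pumping y any number of times keeps A in q1 before reading z, and xyⁱz ∈ L(A) for every i ≥ 0.

yes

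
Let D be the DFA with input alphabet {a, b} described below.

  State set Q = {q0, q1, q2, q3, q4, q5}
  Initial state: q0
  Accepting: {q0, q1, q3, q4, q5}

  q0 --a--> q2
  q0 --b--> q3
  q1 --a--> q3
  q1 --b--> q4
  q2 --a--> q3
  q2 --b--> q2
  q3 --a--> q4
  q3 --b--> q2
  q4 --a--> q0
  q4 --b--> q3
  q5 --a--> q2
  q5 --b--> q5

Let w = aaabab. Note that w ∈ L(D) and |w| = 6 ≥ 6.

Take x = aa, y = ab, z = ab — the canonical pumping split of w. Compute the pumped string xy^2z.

aaababab

xy^2z = aa·ab·ab·ab = aaababab.
Reading y = ab takes D from q3 back to q3, so after x·y·y the machine is still in q3, and z then leads to the accepting state q3. Hence aaababab ∈ L(D).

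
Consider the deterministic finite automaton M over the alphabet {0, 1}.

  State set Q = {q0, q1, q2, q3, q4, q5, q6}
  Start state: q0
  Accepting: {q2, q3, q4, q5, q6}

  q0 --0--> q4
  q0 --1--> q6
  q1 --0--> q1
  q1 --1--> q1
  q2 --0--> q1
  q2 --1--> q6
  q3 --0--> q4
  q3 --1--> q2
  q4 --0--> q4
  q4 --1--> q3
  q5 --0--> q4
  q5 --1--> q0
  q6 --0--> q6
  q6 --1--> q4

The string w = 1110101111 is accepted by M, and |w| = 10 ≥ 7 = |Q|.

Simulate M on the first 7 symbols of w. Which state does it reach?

q3

State sequence: q0 -1-> q6 -1-> q4 -1-> q3 -0-> q4 -1-> q3 -0-> q4 -1-> q3

After reading 7 characters, M is in state q3.
(This kind of state-tracing is the core of the pumping-lemma construction: with 7 states, pigeonhole forces a repeat within the first 7 steps.)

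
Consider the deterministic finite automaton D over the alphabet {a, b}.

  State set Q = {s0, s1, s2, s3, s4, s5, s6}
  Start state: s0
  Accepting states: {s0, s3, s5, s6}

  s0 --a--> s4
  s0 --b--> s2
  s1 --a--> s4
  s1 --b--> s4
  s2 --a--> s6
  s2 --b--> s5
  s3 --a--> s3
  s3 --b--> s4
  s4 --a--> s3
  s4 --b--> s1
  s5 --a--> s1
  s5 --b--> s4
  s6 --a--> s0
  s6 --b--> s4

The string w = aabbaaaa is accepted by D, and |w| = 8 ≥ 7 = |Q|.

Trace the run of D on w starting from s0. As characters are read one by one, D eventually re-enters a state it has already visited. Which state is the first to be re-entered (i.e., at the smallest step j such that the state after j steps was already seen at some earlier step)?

Run of D on w = a a b b a a a a:
  step 0: s0  (start)
  step 1: s4  (read a: s0→s4)
  step 2: s3  (read a: s4→s3)
  step 3: s4  (read b: s3→s4)   ← first repeat (s4 seen earlier)
  step 4: s1  (read b: s4→s1)
  step 5: s4  (read a: s1→s4)
  step 6: s3  (read a: s4→s3)
  step 7: s3  (read a: s3→s3)
  step 8: s3  (read a: s3→s3)

The earliest repeat is at step j = 3: D is in s4, which it already visited at step i = 1.
Pumping length from the standard proof: p = 7 (the number of states). The repeated state found above gives |xy| = j ≤ 7 and |y| = j − i ≥ 1.

s4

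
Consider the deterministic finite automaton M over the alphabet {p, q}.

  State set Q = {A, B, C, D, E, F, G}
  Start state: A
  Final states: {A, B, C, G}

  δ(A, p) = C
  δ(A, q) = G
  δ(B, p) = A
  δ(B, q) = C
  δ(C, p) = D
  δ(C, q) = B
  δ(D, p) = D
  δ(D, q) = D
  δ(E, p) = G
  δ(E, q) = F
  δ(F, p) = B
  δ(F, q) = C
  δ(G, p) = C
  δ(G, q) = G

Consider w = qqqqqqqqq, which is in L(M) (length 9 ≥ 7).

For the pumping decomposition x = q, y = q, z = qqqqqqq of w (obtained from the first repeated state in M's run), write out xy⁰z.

qqqqqqqq

xy⁰z = xz = q·qqqqqqq = qqqqqqqq.
Reading y = q takes M from G back to G, so after x the machine is still in G, and z then leads to the accepting state G. Hence qqqqqqqq ∈ L(M).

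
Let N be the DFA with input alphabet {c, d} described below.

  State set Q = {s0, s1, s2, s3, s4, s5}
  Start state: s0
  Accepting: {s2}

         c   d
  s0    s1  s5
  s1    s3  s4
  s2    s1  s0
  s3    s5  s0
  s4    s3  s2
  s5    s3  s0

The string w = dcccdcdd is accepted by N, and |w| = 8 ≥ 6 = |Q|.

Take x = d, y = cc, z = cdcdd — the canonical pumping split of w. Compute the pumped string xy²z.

dcccccdcdd

xy^2z = d·cc·cc·cdcdd = dcccccdcdd.
Reading y = cc takes N from s5 back to s5, so after x·y·y the machine is still in s5, and z then leads to the accepting state s2. Hence dcccccdcdd ∈ L(N).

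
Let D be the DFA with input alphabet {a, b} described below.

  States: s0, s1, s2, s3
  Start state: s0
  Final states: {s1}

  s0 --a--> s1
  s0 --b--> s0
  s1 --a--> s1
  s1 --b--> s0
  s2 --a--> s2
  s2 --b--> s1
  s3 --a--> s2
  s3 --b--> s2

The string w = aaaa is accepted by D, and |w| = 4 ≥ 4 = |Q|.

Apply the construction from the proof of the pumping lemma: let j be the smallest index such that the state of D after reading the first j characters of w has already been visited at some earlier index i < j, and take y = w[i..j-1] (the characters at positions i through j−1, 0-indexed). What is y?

State sequence: s0 -a-> s1 -a-> s1 -a-> s1 -a-> s1
First repeat at step 2: s1 was already visited.

So i = 1, j = 2, giving x = w[0:1] = a, y = w[1:2] = a, z = w[2:4] = aa.
Check: |xy| = 2 ≤ 4 and |y| = 1 ≥ 1. Reading y takes D from s1 back to s1, so every xyⁱz is accepted.
The DFA has 4 states, so the proof of the pumping lemma guarantees a repeated state among the first 4+1 visited; the segment between the two visits is the pumpable y.

a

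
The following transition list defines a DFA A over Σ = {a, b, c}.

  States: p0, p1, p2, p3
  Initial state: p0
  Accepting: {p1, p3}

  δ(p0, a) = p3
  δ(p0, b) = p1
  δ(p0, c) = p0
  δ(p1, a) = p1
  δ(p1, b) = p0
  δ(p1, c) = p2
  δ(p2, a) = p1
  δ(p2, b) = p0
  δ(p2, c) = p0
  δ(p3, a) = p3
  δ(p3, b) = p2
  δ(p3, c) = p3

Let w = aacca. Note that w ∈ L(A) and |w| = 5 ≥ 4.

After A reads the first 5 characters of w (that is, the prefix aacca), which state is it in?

Run of A on the first 5 characters of w = a a c c a:
  step 0: p0  (start)
  step 1: p3  (read a: p0→p3)
  step 2: p3  (read a: p3→p3)
  step 3: p3  (read c: p3→p3)
  step 4: p3  (read c: p3→p3)
  step 5: p3  (read a: p3→p3)

After reading 5 characters, A is in state p3.
(This kind of state-tracing is the core of the pumping-lemma construction: with 4 states, pigeonhole forces a repeat within the first 4 steps.)

p3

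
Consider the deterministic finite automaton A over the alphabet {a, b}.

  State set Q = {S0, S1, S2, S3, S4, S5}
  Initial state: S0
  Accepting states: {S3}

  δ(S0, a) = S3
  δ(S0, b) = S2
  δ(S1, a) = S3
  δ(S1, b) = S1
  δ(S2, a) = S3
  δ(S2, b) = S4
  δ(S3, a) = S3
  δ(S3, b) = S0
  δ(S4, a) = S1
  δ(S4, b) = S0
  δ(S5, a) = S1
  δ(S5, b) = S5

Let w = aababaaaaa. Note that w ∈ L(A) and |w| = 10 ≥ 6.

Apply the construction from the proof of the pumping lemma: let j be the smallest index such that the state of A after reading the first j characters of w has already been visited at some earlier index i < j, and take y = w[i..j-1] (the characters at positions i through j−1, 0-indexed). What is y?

a

State sequence: S0 -a-> S3 -a-> S3 -b-> S0 -a-> S3 -b-> S0 -a-> S3 -a-> S3 -a-> S3 -a-> S3 -a-> S3
First repeat at step 2: S3 was already visited.

So i = 1, j = 2, giving x = w[0:1] = a, y = w[1:2] = a, z = w[2:10] = babaaaaa.
Check: |xy| = 2 ≤ 6 and |y| = 1 ≥ 1. Reading y takes A from S3 back to S3, so every xyⁱz is accepted.
Pumping length from the standard proof: p = 6 (the number of states). The repeated state found above gives |xy| = j ≤ 6 and |y| = j − i ≥ 1.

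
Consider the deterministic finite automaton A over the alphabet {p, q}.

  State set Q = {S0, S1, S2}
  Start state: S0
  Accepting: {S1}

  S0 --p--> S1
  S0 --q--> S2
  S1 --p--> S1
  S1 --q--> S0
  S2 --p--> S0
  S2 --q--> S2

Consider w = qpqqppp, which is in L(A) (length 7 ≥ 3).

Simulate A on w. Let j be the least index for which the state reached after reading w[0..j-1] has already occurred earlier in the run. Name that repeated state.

State sequence: S0 -q-> S2 -p-> S0 -q-> S2 -q-> S2 -p-> S0 -p-> S1 -p-> S1
First repeat at step 2: S0 was already visited.

The earliest repeat is at step j = 2: A is in S0, which it already visited at step i = 0.

S0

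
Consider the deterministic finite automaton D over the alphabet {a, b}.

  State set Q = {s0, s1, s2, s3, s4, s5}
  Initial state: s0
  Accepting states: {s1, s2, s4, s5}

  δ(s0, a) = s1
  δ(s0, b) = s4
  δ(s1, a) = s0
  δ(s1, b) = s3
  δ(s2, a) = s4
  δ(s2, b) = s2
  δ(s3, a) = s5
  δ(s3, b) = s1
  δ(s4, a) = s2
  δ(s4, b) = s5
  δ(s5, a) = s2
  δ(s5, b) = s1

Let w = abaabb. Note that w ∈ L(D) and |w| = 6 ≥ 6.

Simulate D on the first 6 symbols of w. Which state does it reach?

s2

Run of D on the first 6 characters of w = a b a a b b:
  step 0: s0  (start)
  step 1: s1  (read a: s0→s1)
  step 2: s3  (read b: s1→s3)
  step 3: s5  (read a: s3→s5)
  step 4: s2  (read a: s5→s2)
  step 5: s2  (read b: s2→s2)
  step 6: s2  (read b: s2→s2)

After reading 6 characters, D is in state s2.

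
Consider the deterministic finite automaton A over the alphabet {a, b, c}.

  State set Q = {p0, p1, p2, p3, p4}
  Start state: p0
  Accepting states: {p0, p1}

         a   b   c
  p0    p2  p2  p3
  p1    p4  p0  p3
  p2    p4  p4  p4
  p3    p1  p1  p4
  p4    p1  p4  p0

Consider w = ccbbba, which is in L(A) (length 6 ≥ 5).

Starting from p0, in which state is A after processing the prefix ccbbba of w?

State sequence: p0 -c-> p3 -c-> p4 -b-> p4 -b-> p4 -b-> p4 -a-> p1

After reading 6 characters, A is in state p1.
(This kind of state-tracing is the core of the pumping-lemma construction: with 5 states, pigeonhole forces a repeat within the first 5 steps.)

p1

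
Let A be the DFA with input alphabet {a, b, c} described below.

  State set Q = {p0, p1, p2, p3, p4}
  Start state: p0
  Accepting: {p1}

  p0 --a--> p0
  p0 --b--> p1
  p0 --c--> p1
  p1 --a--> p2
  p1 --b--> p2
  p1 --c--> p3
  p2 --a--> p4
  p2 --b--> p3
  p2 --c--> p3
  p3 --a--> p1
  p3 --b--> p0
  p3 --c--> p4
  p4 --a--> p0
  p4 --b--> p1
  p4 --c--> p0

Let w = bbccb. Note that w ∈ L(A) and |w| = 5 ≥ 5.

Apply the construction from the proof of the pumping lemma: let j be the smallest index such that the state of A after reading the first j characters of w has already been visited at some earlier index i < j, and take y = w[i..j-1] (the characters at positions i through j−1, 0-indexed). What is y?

bccb

Run of A on w = b b c c b:
  step 0: p0  (start)
  step 1: p1  (read b: p0→p1)
  step 2: p2  (read b: p1→p2)
  step 3: p3  (read c: p2→p3)
  step 4: p4  (read c: p3→p4)
  step 5: p1  (read b: p4→p1)   ← first repeat (p1 seen earlier)

So i = 1, j = 5, giving x = w[0:1] = b, y = w[1:5] = bccb, z = w[5:5] = ε.
Check: |xy| = 5 ≤ 5 and |y| = 4 ≥ 1. Reading y takes A from p1 back to p1, so every xyⁱz is accepted.
Since A has 5 states, any run of length ≥ 5 visits 5+1 states, so by pigeonhole some state repeats within the first 5 steps — that repeat gives the pumpable loop.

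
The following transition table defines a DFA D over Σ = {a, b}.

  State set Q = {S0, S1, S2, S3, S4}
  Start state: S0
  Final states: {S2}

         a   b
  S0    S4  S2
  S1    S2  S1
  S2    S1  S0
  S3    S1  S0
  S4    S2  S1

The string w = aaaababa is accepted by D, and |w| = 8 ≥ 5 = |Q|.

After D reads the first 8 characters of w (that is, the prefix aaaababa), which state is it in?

S2

Run of D on the first 8 characters of w = a a a a b a b a:
  step 0: S0  (start)
  step 1: S4  (read a: S0→S4)
  step 2: S2  (read a: S4→S2)
  step 3: S1  (read a: S2→S1)
  step 4: S2  (read a: S1→S2)
  step 5: S0  (read b: S2→S0)
  step 6: S4  (read a: S0→S4)
  step 7: S1  (read b: S4→S1)
  step 8: S2  (read a: S1→S2)

After reading 8 characters, D is in state S2.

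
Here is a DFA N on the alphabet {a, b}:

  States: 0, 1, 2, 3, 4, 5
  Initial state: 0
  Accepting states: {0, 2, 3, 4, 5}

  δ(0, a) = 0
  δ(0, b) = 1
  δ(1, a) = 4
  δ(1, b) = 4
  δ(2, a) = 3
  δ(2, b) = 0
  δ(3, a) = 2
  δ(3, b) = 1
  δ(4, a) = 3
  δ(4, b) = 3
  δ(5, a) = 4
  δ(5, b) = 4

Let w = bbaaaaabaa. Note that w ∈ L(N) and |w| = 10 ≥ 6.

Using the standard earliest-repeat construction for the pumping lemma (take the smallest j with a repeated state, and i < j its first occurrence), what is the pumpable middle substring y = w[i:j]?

aa

State sequence: 0 -b-> 1 -b-> 4 -a-> 3 -a-> 2 -a-> 3 -a-> 2 -a-> 3 -b-> 1 -a-> 4 -a-> 3
First repeat at step 5: 3 was already visited.

So i = 3, j = 5, giving x = w[0:3] = bba, y = w[3:5] = aa, z = w[5:10] = aabaa.
Check: |xy| = 5 ≤ 6 and |y| = 2 ≥ 1. Reading y takes N from 3 back to 3, so every xyⁱz is accepted.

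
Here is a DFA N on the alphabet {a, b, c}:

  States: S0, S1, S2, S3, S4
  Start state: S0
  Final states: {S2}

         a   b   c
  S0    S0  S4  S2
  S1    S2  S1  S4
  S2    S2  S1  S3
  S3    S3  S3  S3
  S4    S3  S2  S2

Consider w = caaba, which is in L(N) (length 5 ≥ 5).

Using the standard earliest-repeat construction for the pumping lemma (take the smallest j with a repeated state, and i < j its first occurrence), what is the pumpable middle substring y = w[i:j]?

a

State sequence: S0 -c-> S2 -a-> S2 -a-> S2 -b-> S1 -a-> S2
First repeat at step 2: S2 was already visited.

So i = 1, j = 2, giving x = w[0:1] = c, y = w[1:2] = a, z = w[2:5] = aba.
Check: |xy| = 2 ≤ 5 and |y| = 1 ≥ 1. Reading y takes N from S2 back to S2, so every xyⁱz is accepted.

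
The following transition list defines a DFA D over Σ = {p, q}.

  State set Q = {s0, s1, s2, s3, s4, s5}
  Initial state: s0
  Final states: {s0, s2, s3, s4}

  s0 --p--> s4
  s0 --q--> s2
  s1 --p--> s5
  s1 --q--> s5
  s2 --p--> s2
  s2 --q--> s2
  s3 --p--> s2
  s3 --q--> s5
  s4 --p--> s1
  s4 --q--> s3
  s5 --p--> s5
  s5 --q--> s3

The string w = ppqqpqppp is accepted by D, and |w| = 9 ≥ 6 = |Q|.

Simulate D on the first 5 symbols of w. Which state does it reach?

State sequence: s0 -p-> s4 -p-> s1 -q-> s5 -q-> s3 -p-> s2

After reading 5 characters, D is in state s2.
(This kind of state-tracing is the core of the pumping-lemma construction: with 6 states, pigeonhole forces a repeat within the first 6 steps.)

s2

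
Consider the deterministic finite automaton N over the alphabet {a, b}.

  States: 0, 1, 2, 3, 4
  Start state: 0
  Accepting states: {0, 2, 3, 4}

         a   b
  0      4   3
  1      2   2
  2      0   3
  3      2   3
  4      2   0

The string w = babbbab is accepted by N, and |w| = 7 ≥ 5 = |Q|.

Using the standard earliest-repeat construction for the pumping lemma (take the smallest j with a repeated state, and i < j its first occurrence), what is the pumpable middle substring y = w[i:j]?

ab

State sequence: 0 -b-> 3 -a-> 2 -b-> 3 -b-> 3 -b-> 3 -a-> 2 -b-> 3
First repeat at step 3: 3 was already visited.

So i = 1, j = 3, giving x = w[0:1] = b, y = w[1:3] = ab, z = w[3:7] = bbab.
Check: |xy| = 3 ≤ 5 and |y| = 2 ≥ 1. Reading y takes N from 3 back to 3, so every xyⁱz is accepted.
The DFA has 5 states, so the proof of the pumping lemma guarantees a repeated state among the first 5+1 visited; the segment between the two visits is the pumpable y.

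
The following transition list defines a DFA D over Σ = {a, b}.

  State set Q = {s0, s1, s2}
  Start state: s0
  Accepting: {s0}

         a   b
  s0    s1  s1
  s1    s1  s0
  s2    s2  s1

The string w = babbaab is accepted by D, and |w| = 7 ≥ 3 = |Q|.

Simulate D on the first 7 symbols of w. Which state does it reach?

Run of D on the first 7 characters of w = b a b b a a b:
  step 0: s0  (start)
  step 1: s1  (read b: s0→s1)
  step 2: s1  (read a: s1→s1)
  step 3: s0  (read b: s1→s0)
  step 4: s1  (read b: s0→s1)
  step 5: s1  (read a: s1→s1)
  step 6: s1  (read a: s1→s1)
  step 7: s0  (read b: s1→s0)

After reading 7 characters, D is in state s0.

s0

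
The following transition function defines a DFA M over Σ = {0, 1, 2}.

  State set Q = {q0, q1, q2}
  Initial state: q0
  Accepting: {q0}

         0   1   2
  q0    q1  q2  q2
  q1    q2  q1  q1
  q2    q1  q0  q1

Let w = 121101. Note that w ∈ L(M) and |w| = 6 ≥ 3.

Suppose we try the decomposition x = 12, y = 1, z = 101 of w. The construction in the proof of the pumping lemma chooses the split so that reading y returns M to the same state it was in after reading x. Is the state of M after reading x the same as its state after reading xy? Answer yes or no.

State sequence: q0 -1-> q2 -2-> q1 -1-> q1

After x (step 2): q1. After xy (step 3): q1.
They match, so y = 1 drives M around a cycle from q1 back to itself; pumping y any number of times keeps M in q1 before reading z, and xyⁱz ∈ L(M) for every i ≥ 0.

yes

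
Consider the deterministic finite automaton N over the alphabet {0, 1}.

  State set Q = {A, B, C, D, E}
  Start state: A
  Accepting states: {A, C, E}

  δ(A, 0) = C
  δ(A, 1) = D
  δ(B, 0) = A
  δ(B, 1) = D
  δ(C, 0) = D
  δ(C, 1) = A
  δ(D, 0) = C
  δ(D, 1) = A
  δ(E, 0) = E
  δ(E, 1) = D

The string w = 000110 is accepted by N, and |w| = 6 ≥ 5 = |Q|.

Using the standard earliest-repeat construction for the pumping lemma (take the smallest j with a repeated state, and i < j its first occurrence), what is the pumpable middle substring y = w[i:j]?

Run of N on w = 0 0 0 1 1 0:
  step 0: A  (start)
  step 1: C  (read 0: A→C)
  step 2: D  (read 0: C→D)
  step 3: C  (read 0: D→C)   ← first repeat (C seen earlier)
  step 4: A  (read 1: C→A)
  step 5: D  (read 1: A→D)
  step 6: C  (read 0: D→C)

So i = 1, j = 3, giving x = w[0:1] = 0, y = w[1:3] = 00, z = w[3:6] = 110.
Check: |xy| = 3 ≤ 5 and |y| = 2 ≥ 1. Reading y takes N from C back to C, so every xyⁱz is accepted.
Pumping length from the standard proof: p = 5 (the number of states). The repeated state found above gives |xy| = j ≤ 5 and |y| = j − i ≥ 1.

00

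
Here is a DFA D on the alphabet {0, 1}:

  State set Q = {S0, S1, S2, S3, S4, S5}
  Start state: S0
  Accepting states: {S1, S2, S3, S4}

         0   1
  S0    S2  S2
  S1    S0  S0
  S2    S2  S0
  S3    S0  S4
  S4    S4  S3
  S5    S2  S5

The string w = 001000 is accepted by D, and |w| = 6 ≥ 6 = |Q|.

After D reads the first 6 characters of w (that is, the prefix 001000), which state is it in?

State sequence: S0 -0-> S2 -0-> S2 -1-> S0 -0-> S2 -0-> S2 -0-> S2

After reading 6 characters, D is in state S2.
(This kind of state-tracing is the core of the pumping-lemma construction: with 6 states, pigeonhole forces a repeat within the first 6 steps.)

S2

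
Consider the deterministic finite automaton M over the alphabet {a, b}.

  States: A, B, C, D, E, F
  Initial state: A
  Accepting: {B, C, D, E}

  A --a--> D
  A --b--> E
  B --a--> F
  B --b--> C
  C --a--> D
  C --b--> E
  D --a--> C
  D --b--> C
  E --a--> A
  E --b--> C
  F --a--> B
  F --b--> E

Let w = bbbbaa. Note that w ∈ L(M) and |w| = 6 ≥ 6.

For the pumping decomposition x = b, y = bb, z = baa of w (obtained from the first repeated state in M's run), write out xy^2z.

bbbbbbaa

xy^2z = b·bb·bb·baa = bbbbbbaa.
Reading y = bb takes M from E back to E, so after x·y·y the machine is still in E, and z then leads to the accepting state C. Hence bbbbbbaa ∈ L(M).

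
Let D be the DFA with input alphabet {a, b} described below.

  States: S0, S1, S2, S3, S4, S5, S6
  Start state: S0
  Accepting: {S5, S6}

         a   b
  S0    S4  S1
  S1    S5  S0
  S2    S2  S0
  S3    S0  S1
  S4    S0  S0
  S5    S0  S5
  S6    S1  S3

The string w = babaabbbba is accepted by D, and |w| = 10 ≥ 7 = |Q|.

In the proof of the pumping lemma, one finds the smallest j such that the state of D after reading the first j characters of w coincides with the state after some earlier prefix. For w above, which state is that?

Run of D on w = b a b a a b b b b a:
  step 0: S0  (start)
  step 1: S1  (read b: S0→S1)
  step 2: S5  (read a: S1→S5)
  step 3: S5  (read b: S5→S5)   ← first repeat (S5 seen earlier)
  step 4: S0  (read a: S5→S0)
  step 5: S4  (read a: S0→S4)
  step 6: S0  (read b: S4→S0)
  step 7: S1  (read b: S0→S1)
  step 8: S0  (read b: S1→S0)
  step 9: S1  (read b: S0→S1)
  step 10: S5  (read a: S1→S5)

The earliest repeat is at step j = 3: D is in S5, which it already visited at step i = 2.
With |Q| = 7, pigeonhole forces a state repeat no later than step 7; the substring read between the first and second visits to that state can be pumped.

S5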